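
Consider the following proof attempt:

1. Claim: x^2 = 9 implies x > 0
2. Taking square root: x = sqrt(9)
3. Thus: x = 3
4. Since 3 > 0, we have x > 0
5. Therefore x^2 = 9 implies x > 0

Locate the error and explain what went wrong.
Step 2: Taking square root: x = sqrt(9)

Step 2 takes the square root and assumes the positive root only. The equation x^2 = 9 actually has two solutions: x = 3 and x = -3. The proof silently assumes x > 0 without justification, then uses this assumption to conclude x > 0, which is circular. The counterexample x = -3 shows the claim is false.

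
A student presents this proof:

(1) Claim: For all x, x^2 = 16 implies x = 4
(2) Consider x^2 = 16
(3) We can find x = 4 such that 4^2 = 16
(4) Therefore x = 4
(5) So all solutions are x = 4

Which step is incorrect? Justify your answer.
Step 4: Therefore x = 4

Step 4 incorrectly concludes that x = 4 is the only solution. The proof shows that x = 4 is A solution (existence), but does not show it is the ONLY solution (uniqueness). In fact, x = -4 is also a solution since (-4)^2 = 16. Finding one solution doesn't prove there are no others.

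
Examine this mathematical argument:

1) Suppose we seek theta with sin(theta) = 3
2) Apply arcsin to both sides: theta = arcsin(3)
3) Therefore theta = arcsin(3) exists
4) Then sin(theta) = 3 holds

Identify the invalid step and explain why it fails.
Step 2: Apply arcsin to both sides: theta = arcsin(3)

Step 2 applies arcsin to 3. However, arcsin(x) is only defined for x in [-1, 1] because sin(theta) can only produce values in that range. Since |3| > 1, arcsin(3) is undefined. There is no angle whose sine equals 3.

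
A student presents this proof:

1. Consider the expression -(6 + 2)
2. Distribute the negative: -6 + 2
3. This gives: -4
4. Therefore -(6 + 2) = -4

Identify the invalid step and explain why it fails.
Step 2: Distribute the negative: -6 + 2

Step 2 incorrectly distributes the negative sign. The correct distribution is -(6 + 2) = -6 - 2 = -8. The negative must be applied to both terms, not just the first. The error treats -(6 + 2) as -6 + 2, which equals -4 instead of -8.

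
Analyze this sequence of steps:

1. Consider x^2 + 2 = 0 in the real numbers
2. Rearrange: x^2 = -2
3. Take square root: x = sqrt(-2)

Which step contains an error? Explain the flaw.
Step 3: Take square root: x = sqrt(-2)

Step 3 takes the square root of -2, which is negative. In the real number system, the square root of a negative number is undefined. The equation x^2 + 2 = 0 has no real solutions. Square roots of negative numbers only exist in the complex numbers.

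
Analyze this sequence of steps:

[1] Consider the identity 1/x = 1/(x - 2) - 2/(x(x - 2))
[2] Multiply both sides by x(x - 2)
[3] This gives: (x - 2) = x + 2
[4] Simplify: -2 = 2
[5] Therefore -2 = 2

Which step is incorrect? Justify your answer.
Step 3: This gives: (x - 2) = x + 2

Step 3 makes a sign error when clearing denominators. Multiplying -2/(x(x - 2)) by x(x - 2) gives -2, not +2. The correct result is (x - 2) = x - 2, which is trivially true, not (x - 2) = x + 2. (Step 1 is a valid identity: 1/(x - 2) - 2/(x(x - 2)) = (x - 2)/(x(x - 2)) = 1/x.)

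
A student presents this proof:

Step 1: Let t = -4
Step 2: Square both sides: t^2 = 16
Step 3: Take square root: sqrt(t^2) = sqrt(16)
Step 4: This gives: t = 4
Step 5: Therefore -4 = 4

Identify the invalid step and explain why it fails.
Step 4: This gives: t = 4

Step 4 incorrectly states that sqrt(t^2) = t. The correct identity is sqrt(t^2) = |t|. Since t = -4 < 0, we have sqrt(t^2) = |-4| = 4, not t = -4.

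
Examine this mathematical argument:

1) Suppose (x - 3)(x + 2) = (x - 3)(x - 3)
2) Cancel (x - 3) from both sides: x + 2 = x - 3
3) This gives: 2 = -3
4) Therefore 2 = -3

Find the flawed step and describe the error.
Step 2: Cancel (x - 3) from both sides: x + 2 = x - 3

Step 2 cancels (x - 3) from both sides. This is only valid if (x - 3) ≠ 0, i.e., x ≠ 3. When x = 3, both sides equal zero regardless of the other factors. The correct approach requires considering x = 3 as a separate case.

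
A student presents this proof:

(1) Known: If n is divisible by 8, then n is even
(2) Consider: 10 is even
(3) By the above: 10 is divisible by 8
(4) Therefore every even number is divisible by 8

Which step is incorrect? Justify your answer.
Step 3: By the above: 10 is divisible by 8

Step 3 commits the fallacy of affirming the consequent. The known fact 'divisible by 8 → even' does NOT imply 'even → divisible by 8'. That would be the converse, which is false. For example, 10 is even but 10 ÷ 8 = 1.25, which is not an integer.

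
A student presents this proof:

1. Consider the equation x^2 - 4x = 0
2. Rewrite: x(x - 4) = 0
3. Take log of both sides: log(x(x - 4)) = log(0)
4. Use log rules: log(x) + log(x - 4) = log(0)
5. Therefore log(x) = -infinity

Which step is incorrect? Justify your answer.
Step 3: Take log of both sides: log(x(x - 4)) = log(0)

Step 3 takes the logarithm of both sides, resulting in log(0) on the right side. The logarithm is only defined for positive numbers; log(0) is undefined (approaches negative infinity). This operation is invalid.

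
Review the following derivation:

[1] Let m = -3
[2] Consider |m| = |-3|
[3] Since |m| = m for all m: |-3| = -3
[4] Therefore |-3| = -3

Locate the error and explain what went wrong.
Step 3: Since |m| = m for all m: |-3| = -3

Step 3 incorrectly states that |m| = m for all m. The correct definition is |m| = m when m >= 0, and |m| = -m when m < 0. Since -3 < 0, we have |-3| = -(-3) = 3, not -3.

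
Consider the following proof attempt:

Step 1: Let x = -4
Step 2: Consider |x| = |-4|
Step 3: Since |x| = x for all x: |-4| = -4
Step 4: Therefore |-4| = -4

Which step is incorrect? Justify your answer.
Step 3: Since |x| = x for all x: |-4| = -4

Step 3 incorrectly states that |x| = x for all x. The correct definition is |x| = x when x >= 0, and |x| = -x when x < 0. Since -4 < 0, we have |-4| = -(-4) = 4, not -4.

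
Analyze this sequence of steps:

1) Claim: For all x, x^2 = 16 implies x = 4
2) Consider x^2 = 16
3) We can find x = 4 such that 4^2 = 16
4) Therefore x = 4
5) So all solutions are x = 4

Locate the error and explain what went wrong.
Step 4: Therefore x = 4

Step 4 incorrectly concludes that x = 4 is the only solution. The proof shows that x = 4 is A solution (existence), but does not show it is the ONLY solution (uniqueness). In fact, x = -4 is also a solution since (-4)^2 = 16. Finding one solution doesn't prove there are no others.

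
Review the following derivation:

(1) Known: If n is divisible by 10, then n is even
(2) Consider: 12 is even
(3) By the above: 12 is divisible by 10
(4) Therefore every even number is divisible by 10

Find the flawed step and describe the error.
Step 3: By the above: 12 is divisible by 10

Step 3 commits the fallacy of affirming the consequent. The known fact 'divisible by 10 → even' does NOT imply 'even → divisible by 10'. That would be the converse, which is false. For example, 12 is even but 12 ÷ 10 = 1.20, which is not an integer.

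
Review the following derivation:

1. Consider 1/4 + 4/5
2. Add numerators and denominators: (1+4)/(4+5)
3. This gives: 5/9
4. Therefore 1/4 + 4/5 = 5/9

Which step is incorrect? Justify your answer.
Step 2: Add numerators and denominators: (1+4)/(4+5)

Step 2 incorrectly adds fractions by separately adding numerators and denominators. This is wrong. The correct method requires a common denominator: 1/4 + 4/5 = (1×5 + 4×4)/(4×5) = 21/20 = 21/20. The method used gives 5/9, which is different.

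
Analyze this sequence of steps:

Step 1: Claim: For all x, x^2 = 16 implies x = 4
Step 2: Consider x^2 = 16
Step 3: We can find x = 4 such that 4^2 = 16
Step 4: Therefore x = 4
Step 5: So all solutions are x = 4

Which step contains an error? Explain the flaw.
Step 4: Therefore x = 4

Step 4 incorrectly concludes that x = 4 is the only solution. The proof shows that x = 4 is A solution (existence), but does not show it is the ONLY solution (uniqueness). In fact, x = -4 is also a solution since (-4)^2 = 16. Finding one solution doesn't prove there are no others.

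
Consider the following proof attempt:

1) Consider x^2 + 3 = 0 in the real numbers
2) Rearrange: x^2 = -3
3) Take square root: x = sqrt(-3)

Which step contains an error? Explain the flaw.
Step 3: Take square root: x = sqrt(-3)

Step 3 takes the square root of -3, which is negative. In the real number system, the square root of a negative number is undefined. The equation x^2 + 3 = 0 has no real solutions. Square roots of negative numbers only exist in the complex numbers.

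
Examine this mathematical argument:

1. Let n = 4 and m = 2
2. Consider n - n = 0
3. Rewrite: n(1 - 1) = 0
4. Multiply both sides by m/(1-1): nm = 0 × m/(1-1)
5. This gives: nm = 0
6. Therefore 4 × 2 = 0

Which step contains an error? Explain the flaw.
Step 4: Multiply both sides by m/(1-1): nm = 0 × m/(1-1)

Step 4 multiplies both sides by m/(1-1). However, 1-1 = 0, so this is multiplication by m/0, which is undefined. We cannot multiply by an undefined expression.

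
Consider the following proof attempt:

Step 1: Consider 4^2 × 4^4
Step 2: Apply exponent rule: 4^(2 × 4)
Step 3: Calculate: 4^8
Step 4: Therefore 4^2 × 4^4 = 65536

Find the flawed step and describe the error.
Step 2: Apply exponent rule: 4^(2 × 4)

Step 2 incorrectly states that a^b × a^c = a^(b×c). The correct rule is a^b × a^c = a^(b+c). The actual value is 4^2 × 4^4 = 4^6 = 4096, not 4^8 = 65536.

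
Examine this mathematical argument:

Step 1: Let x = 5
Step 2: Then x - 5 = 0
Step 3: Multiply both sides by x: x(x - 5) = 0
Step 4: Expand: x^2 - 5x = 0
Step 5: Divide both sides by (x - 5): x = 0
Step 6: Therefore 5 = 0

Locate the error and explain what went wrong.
Step 5: Divide both sides by (x - 5): x = 0

Step 5 divides both sides by (x - 5). However, since x = 5, we have (x - 5) = 0. Division by zero is undefined, making this step invalid.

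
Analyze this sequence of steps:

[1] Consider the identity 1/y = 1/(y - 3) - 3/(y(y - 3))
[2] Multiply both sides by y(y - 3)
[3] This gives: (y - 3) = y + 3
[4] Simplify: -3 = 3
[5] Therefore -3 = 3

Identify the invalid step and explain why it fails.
Step 3: This gives: (y - 3) = y + 3

Step 3 makes a sign error when clearing denominators. Multiplying -3/(y(y - 3)) by y(y - 3) gives -3, not +3. The correct result is (y - 3) = y - 3, which is trivially true, not (y - 3) = y + 3. (Step 1 is a valid identity: 1/(y - 3) - 3/(y(y - 3)) = (y - 3)/(y(y - 3)) = 1/y.)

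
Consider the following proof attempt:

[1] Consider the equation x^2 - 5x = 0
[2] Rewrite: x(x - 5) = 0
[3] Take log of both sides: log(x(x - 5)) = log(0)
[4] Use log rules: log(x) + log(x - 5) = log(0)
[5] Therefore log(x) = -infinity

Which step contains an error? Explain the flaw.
Step 3: Take log of both sides: log(x(x - 5)) = log(0)

Step 3 takes the logarithm of both sides, resulting in log(0) on the right side. The logarithm is only defined for positive numbers; log(0) is undefined (approaches negative infinity). This operation is invalid.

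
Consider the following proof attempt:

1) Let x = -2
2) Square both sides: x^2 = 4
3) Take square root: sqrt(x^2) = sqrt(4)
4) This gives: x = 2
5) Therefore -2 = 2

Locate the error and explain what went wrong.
Step 4: This gives: x = 2

Step 4 incorrectly states that sqrt(x^2) = x. The correct identity is sqrt(x^2) = |x|. Since x = -2 < 0, we have sqrt(x^2) = |-2| = 2, not x = -2.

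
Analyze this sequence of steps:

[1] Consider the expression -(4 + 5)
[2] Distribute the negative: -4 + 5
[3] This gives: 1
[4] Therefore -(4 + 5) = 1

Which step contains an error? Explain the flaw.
Step 2: Distribute the negative: -4 + 5

Step 2 incorrectly distributes the negative sign. The correct distribution is -(4 + 5) = -4 - 5 = -9. The negative must be applied to both terms, not just the first. The error treats -(4 + 5) as -4 + 5, which equals 1 instead of -9.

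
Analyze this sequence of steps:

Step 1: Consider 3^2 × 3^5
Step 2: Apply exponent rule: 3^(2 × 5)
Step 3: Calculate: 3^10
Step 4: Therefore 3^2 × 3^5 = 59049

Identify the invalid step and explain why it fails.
Step 2: Apply exponent rule: 3^(2 × 5)

Step 2 incorrectly states that a^b × a^c = a^(b×c). The correct rule is a^b × a^c = a^(b+c). The actual value is 3^2 × 3^5 = 3^7 = 2187, not 3^10 = 59049.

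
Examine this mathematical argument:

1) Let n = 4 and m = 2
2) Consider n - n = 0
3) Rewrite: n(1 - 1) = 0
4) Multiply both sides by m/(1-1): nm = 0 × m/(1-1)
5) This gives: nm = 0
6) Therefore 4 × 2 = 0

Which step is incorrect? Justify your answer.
Step 4: Multiply both sides by m/(1-1): nm = 0 × m/(1-1)

Step 4 multiplies both sides by m/(1-1). However, 1-1 = 0, so this is multiplication by m/0, which is undefined. We cannot multiply by an undefined expression.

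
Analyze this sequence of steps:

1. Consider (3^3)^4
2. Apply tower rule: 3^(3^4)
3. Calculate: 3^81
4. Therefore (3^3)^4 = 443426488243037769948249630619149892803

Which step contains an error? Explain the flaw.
Step 2: Apply tower rule: 3^(3^4)

Step 2 incorrectly states that (a^b)^c = a^(b^c). The correct rule is (a^b)^c = a^(b×c). The actual value is (3^3)^4 = 3^12 = 531441, not 3^81 = 443426488243037769948249630619149892803.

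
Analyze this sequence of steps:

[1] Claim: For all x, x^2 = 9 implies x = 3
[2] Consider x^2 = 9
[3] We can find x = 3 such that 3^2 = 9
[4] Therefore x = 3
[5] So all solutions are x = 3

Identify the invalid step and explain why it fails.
Step 4: Therefore x = 3

Step 4 incorrectly concludes that x = 3 is the only solution. The proof shows that x = 3 is A solution (existence), but does not show it is the ONLY solution (uniqueness). In fact, x = -3 is also a solution since (-3)^2 = 9. Finding one solution doesn't prove there are no others.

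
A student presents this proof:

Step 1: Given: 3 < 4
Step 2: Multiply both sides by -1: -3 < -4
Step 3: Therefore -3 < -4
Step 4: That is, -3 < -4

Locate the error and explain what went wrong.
Step 2: Multiply both sides by -1: -3 < -4

Step 2 multiplies both sides by -1 but fails to reverse the inequality sign. When multiplying (or dividing) an inequality by a negative number, the direction must be reversed. Since 3 < 4, we should get -3 > -4, i.e., -3 > -4.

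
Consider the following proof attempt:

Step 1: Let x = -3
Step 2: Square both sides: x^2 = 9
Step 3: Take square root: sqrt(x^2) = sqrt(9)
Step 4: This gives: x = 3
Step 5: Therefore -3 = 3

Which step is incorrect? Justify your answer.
Step 4: This gives: x = 3

Step 4 incorrectly states that sqrt(x^2) = x. The correct identity is sqrt(x^2) = |x|. Since x = -3 < 0, we have sqrt(x^2) = |-3| = 3, not x = -3.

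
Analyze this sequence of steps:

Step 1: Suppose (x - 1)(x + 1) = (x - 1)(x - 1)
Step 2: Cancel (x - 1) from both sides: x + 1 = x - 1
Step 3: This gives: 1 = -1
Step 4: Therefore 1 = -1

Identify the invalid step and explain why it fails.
Step 2: Cancel (x - 1) from both sides: x + 1 = x - 1

Step 2 cancels (x - 1) from both sides. This is only valid if (x - 1) ≠ 0, i.e., x ≠ 1. When x = 1, both sides equal zero regardless of the other factors. The correct approach requires considering x = 1 as a separate case.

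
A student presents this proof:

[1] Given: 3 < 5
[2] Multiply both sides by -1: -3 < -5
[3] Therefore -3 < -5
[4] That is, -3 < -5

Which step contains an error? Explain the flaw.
Step 2: Multiply both sides by -1: -3 < -5

Step 2 multiplies both sides by -1 but fails to reverse the inequality sign. When multiplying (or dividing) an inequality by a negative number, the direction must be reversed. Since 3 < 5, we should get -3 > -5, i.e., -3 > -5.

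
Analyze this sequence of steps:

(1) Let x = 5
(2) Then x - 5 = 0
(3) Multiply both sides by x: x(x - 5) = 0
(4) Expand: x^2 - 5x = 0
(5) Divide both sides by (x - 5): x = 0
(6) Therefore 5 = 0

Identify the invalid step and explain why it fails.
Step 5: Divide both sides by (x - 5): x = 0

Step 5 divides both sides by (x - 5). However, since x = 5, we have (x - 5) = 0. Division by zero is undefined, making this step invalid.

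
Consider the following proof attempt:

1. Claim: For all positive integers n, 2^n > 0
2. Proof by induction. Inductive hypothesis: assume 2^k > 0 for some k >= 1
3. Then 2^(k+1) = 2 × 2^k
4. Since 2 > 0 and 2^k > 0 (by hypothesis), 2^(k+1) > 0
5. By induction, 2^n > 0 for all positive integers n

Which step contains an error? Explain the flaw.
Step 5: By induction, 2^n > 0 for all positive integers n

Step 5 concludes the proof by induction, but no base case was ever established. A valid induction proof requires: (1) a base case proving 2^1 > 0, and (2) an inductive step showing IF 2^k > 0 THEN 2^(k+1) > 0. Steps 2-4 correctly establish the inductive step, but without the base case the conclusion in step 5 does not follow.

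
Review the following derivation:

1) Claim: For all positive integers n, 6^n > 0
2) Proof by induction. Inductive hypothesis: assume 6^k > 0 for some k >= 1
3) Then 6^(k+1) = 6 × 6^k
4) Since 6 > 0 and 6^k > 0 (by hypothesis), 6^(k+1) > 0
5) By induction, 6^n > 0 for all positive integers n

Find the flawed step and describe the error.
Step 5: By induction, 6^n > 0 for all positive integers n

Step 5 concludes the proof by induction, but no base case was ever established. A valid induction proof requires: (1) a base case proving 6^1 > 0, and (2) an inductive step showing IF 6^k > 0 THEN 6^(k+1) > 0. Steps 2-4 correctly establish the inductive step, but without the base case the conclusion in step 5 does not follow.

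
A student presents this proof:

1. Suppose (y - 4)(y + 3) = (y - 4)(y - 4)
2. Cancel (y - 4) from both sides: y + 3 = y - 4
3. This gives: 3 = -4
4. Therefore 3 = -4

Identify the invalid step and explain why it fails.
Step 2: Cancel (y - 4) from both sides: y + 3 = y - 4

Step 2 cancels (y - 4) from both sides. This is only valid if (y - 4) ≠ 0, i.e., y ≠ 4. When y = 4, both sides equal zero regardless of the other factors. The correct approach requires considering y = 4 as a separate case.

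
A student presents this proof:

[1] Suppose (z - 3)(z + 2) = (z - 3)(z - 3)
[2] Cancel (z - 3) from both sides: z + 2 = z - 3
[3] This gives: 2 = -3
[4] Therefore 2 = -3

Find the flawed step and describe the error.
Step 2: Cancel (z - 3) from both sides: z + 2 = z - 3

Step 2 cancels (z - 3) from both sides. This is only valid if (z - 3) ≠ 0, i.e., z ≠ 3. When z = 3, both sides equal zero regardless of the other factors. The correct approach requires considering z = 3 as a separate case.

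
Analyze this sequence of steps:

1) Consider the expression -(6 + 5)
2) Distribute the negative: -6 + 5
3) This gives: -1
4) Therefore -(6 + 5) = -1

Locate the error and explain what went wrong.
Step 2: Distribute the negative: -6 + 5

Step 2 incorrectly distributes the negative sign. The correct distribution is -(6 + 5) = -6 - 5 = -11. The negative must be applied to both terms, not just the first. The error treats -(6 + 5) as -6 + 5, which equals -1 instead of -11.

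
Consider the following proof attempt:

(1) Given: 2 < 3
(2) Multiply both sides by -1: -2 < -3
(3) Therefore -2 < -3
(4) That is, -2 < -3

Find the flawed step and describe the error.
Step 2: Multiply both sides by -1: -2 < -3

Step 2 multiplies both sides by -1 but fails to reverse the inequality sign. When multiplying (or dividing) an inequality by a negative number, the direction must be reversed. Since 2 < 3, we should get -2 > -3, i.e., -2 > -3.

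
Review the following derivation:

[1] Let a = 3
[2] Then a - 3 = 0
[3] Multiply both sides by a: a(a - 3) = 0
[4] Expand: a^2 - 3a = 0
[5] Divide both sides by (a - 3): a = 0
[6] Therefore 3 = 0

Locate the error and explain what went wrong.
Step 5: Divide both sides by (a - 3): a = 0

Step 5 divides both sides by (a - 3). However, since a = 3, we have (a - 3) = 0. Division by zero is undefined, making this step invalid.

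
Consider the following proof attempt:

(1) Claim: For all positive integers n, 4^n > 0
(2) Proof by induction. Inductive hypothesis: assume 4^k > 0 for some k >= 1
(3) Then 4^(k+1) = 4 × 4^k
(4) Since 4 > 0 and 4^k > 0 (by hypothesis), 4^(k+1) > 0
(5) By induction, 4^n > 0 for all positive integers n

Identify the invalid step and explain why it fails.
Step 5: By induction, 4^n > 0 for all positive integers n

Step 5 concludes the proof by induction, but no base case was ever established. A valid induction proof requires: (1) a base case proving 4^1 > 0, and (2) an inductive step showing IF 4^k > 0 THEN 4^(k+1) > 0. Steps 2-4 correctly establish the inductive step, but without the base case the conclusion in step 5 does not follow.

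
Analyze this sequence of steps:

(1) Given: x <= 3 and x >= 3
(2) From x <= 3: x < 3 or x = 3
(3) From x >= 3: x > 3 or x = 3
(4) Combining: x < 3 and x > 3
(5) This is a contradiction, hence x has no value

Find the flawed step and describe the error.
Step 4: Combining: x < 3 and x > 3

Step 4 incorrectly combines the conditions. From x <= 3 and x >= 3, the intersection is x = 3. The error treats the 'or' cases as 'and' requirements. The correct conclusion is that x = 3 is the unique solution, not that no solution exists.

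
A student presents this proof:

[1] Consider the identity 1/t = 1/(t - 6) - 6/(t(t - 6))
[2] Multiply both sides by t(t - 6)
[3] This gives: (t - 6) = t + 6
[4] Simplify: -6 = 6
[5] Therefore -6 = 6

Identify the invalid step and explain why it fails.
Step 3: This gives: (t - 6) = t + 6

Step 3 makes a sign error when clearing denominators. Multiplying -6/(t(t - 6)) by t(t - 6) gives -6, not +6. The correct result is (t - 6) = t - 6, which is trivially true, not (t - 6) = t + 6. (Step 1 is a valid identity: 1/(t - 6) - 6/(t(t - 6)) = (t - 6)/(t(t - 6)) = 1/t.)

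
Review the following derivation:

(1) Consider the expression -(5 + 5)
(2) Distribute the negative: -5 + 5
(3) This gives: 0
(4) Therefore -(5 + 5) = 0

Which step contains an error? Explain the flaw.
Step 2: Distribute the negative: -5 + 5

Step 2 incorrectly distributes the negative sign. The correct distribution is -(5 + 5) = -5 - 5 = -10. The negative must be applied to both terms, not just the first. The error treats -(5 + 5) as -5 + 5, which equals 0 instead of -10.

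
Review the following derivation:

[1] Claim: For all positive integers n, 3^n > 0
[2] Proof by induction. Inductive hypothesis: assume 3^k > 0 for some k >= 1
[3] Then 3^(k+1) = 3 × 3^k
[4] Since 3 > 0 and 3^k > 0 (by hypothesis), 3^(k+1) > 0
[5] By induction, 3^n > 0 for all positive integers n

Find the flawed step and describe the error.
Step 5: By induction, 3^n > 0 for all positive integers n

Step 5 concludes the proof by induction, but no base case was ever established. A valid induction proof requires: (1) a base case proving 3^1 > 0, and (2) an inductive step showing IF 3^k > 0 THEN 3^(k+1) > 0. Steps 2-4 correctly establish the inductive step, but without the base case the conclusion in step 5 does not follow.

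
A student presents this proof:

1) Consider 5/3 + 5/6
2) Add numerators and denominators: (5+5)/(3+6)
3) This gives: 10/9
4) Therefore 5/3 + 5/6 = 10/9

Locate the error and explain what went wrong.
Step 2: Add numerators and denominators: (5+5)/(3+6)

Step 2 incorrectly adds fractions by separately adding numerators and denominators. This is wrong. The correct method requires a common denominator: 5/3 + 5/6 = (5×6 + 5×3)/(3×6) = 45/18 = 5/2. The method used gives 10/9, which is different.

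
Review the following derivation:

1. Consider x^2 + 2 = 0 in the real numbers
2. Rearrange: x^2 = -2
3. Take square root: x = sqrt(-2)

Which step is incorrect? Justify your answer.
Step 3: Take square root: x = sqrt(-2)

Step 3 takes the square root of -2, which is negative. In the real number system, the square root of a negative number is undefined. The equation x^2 + 2 = 0 has no real solutions. Square roots of negative numbers only exist in the complex numbers.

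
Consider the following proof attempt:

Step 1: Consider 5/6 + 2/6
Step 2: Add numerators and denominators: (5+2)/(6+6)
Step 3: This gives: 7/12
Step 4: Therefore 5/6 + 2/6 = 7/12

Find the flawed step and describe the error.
Step 2: Add numerators and denominators: (5+2)/(6+6)

Step 2 incorrectly adds fractions by separately adding numerators and denominators. This is wrong. The correct method requires a common denominator: 5/6 + 2/6 = (5×6 + 2×6)/(6×6) = 42/36 = 7/6. The method used gives 7/12, which is different.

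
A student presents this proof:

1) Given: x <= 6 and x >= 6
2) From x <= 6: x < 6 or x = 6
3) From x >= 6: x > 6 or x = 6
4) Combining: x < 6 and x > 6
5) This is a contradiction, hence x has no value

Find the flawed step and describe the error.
Step 4: Combining: x < 6 and x > 6

Step 4 incorrectly combines the conditions. From x <= 6 and x >= 6, the intersection is x = 6. The error treats the 'or' cases as 'and' requirements. The correct conclusion is that x = 6 is the unique solution, not that no solution exists.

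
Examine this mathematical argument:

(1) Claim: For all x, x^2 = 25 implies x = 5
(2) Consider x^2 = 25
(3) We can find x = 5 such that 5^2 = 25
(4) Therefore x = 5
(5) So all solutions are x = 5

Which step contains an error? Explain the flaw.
Step 4: Therefore x = 5

Step 4 incorrectly concludes that x = 5 is the only solution. The proof shows that x = 5 is A solution (existence), but does not show it is the ONLY solution (uniqueness). In fact, x = -5 is also a solution since (-5)^2 = 25. Finding one solution doesn't prove there are no others.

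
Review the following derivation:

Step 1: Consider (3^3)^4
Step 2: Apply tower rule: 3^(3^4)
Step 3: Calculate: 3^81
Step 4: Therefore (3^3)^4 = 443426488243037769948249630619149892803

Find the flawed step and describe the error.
Step 2: Apply tower rule: 3^(3^4)

Step 2 incorrectly states that (a^b)^c = a^(b^c). The correct rule is (a^b)^c = a^(b×c). The actual value is (3^3)^4 = 3^12 = 531441, not 3^81 = 443426488243037769948249630619149892803.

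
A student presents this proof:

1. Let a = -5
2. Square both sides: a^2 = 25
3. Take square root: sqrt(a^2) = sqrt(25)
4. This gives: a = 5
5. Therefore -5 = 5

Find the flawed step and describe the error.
Step 4: This gives: a = 5

Step 4 incorrectly states that sqrt(a^2) = a. The correct identity is sqrt(a^2) = |a|. Since a = -5 < 0, we have sqrt(a^2) = |-5| = 5, not a = -5.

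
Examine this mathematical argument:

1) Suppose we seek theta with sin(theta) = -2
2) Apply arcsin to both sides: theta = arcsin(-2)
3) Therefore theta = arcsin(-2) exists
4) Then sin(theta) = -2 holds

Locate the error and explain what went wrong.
Step 2: Apply arcsin to both sides: theta = arcsin(-2)

Step 2 applies arcsin to -2. However, arcsin(x) is only defined for x in [-1, 1] because sin(theta) can only produce values in that range. Since |-2| > 1, arcsin(-2) is undefined. There is no angle whose sine equals -2.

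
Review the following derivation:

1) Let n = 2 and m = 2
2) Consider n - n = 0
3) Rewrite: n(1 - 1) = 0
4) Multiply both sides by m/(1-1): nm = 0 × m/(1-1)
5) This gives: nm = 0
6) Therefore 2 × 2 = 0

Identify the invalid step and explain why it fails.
Step 4: Multiply both sides by m/(1-1): nm = 0 × m/(1-1)

Step 4 multiplies both sides by m/(1-1). However, 1-1 = 0, so this is multiplication by m/0, which is undefined. We cannot multiply by an undefined expression.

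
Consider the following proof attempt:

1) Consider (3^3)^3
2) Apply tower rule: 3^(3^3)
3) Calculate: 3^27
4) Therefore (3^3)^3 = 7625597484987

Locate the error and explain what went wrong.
Step 2: Apply tower rule: 3^(3^3)

Step 2 incorrectly states that (a^b)^c = a^(b^c). The correct rule is (a^b)^c = a^(b×c). The actual value is (3^3)^3 = 3^9 = 19683, not 3^27 = 7625597484987.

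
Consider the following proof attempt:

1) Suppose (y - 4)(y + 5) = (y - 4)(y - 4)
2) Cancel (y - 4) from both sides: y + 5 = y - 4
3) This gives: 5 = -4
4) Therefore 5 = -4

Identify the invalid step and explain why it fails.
Step 2: Cancel (y - 4) from both sides: y + 5 = y - 4

Step 2 cancels (y - 4) from both sides. This is only valid if (y - 4) ≠ 0, i.e., y ≠ 4. When y = 4, both sides equal zero regardless of the other factors. The correct approach requires considering y = 4 as a separate case.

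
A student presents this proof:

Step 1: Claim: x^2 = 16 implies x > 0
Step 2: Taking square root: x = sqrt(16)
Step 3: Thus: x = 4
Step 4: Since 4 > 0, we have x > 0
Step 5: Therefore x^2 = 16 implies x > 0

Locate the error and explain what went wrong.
Step 2: Taking square root: x = sqrt(16)

Step 2 takes the square root and assumes the positive root only. The equation x^2 = 16 actually has two solutions: x = 4 and x = -4. The proof silently assumes x > 0 without justification, then uses this assumption to conclude x > 0, which is circular. The counterexample x = -4 shows the claim is false.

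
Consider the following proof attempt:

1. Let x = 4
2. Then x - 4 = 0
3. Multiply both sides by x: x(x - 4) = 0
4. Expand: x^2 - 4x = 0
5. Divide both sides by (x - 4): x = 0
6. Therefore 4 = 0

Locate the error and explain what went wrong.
Step 5: Divide both sides by (x - 4): x = 0

Step 5 divides both sides by (x - 4). However, since x = 4, we have (x - 4) = 0. Division by zero is undefined, making this step invalid.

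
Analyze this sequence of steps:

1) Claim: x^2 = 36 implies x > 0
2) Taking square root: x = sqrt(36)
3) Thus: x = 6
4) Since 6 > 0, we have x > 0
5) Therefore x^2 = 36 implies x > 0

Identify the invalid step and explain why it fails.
Step 2: Taking square root: x = sqrt(36)

Step 2 takes the square root and assumes the positive root only. The equation x^2 = 36 actually has two solutions: x = 6 and x = -6. The proof silently assumes x > 0 without justification, then uses this assumption to conclude x > 0, which is circular. The counterexample x = -6 shows the claim is false.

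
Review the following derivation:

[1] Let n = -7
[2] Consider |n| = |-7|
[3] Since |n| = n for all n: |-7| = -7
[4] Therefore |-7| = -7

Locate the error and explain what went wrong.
Step 3: Since |n| = n for all n: |-7| = -7

Step 3 incorrectly states that |n| = n for all n. The correct definition is |n| = n when n >= 0, and |n| = -n when n < 0. Since -7 < 0, we have |-7| = -(-7) = 7, not -7.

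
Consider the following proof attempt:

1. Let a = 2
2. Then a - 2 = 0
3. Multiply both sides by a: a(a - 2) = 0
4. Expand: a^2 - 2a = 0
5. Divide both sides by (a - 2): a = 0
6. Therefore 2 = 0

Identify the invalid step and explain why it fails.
Step 5: Divide both sides by (a - 2): a = 0

Step 5 divides both sides by (a - 2). However, since a = 2, we have (a - 2) = 0. Division by zero is undefined, making this step invalid.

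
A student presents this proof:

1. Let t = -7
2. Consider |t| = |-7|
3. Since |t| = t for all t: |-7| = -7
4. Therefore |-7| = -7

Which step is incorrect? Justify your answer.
Step 3: Since |t| = t for all t: |-7| = -7

Step 3 incorrectly states that |t| = t for all t. The correct definition is |t| = t when t >= 0, and |t| = -t when t < 0. Since -7 < 0, we have |-7| = -(-7) = 7, not -7.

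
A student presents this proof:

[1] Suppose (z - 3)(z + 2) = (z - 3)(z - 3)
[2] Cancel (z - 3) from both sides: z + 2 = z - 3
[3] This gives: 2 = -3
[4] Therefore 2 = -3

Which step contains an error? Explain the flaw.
Step 2: Cancel (z - 3) from both sides: z + 2 = z - 3

Step 2 cancels (z - 3) from both sides. This is only valid if (z - 3) ≠ 0, i.e., z ≠ 3. When z = 3, both sides equal zero regardless of the other factors. The correct approach requires considering z = 3 as a separate case.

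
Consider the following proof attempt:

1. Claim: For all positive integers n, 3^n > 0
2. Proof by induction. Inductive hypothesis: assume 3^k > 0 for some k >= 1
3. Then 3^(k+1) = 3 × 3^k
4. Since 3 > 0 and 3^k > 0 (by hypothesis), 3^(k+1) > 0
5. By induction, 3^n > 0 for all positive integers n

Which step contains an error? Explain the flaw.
Step 5: By induction, 3^n > 0 for all positive integers n

Step 5 concludes the proof by induction, but no base case was ever established. A valid induction proof requires: (1) a base case proving 3^1 > 0, and (2) an inductive step showing IF 3^k > 0 THEN 3^(k+1) > 0. Steps 2-4 correctly establish the inductive step, but without the base case the conclusion in step 5 does not follow.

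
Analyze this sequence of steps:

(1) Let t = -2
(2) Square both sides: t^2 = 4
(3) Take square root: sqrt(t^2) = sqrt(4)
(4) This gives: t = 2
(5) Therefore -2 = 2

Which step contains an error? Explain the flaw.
Step 4: This gives: t = 2

Step 4 incorrectly states that sqrt(t^2) = t. The correct identity is sqrt(t^2) = |t|. Since t = -2 < 0, we have sqrt(t^2) = |-2| = 2, not t = -2.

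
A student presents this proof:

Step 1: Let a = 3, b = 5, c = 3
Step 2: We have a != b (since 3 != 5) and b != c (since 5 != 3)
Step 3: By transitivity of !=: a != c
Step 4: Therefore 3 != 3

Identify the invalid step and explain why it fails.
Step 3: By transitivity of !=: a != c

Step 3 incorrectly applies transitivity to the '!=' relation. Transitivity states: if a R b and b R c, then a R c. However, '!=' is not transitive. Counterexample: 3 != 5 and 5 != 3, but 3 = 3 (both equal 3). Transitivity holds for relations like <, <=, =, but not for !=.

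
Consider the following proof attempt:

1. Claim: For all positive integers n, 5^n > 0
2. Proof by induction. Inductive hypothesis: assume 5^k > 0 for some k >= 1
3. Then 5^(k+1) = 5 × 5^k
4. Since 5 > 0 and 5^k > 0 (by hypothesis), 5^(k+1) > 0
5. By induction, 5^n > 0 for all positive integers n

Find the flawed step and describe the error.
Step 5: By induction, 5^n > 0 for all positive integers n

Step 5 concludes the proof by induction, but no base case was ever established. A valid induction proof requires: (1) a base case proving 5^1 > 0, and (2) an inductive step showing IF 5^k > 0 THEN 5^(k+1) > 0. Steps 2-4 correctly establish the inductive step, but without the base case the conclusion in step 5 does not follow.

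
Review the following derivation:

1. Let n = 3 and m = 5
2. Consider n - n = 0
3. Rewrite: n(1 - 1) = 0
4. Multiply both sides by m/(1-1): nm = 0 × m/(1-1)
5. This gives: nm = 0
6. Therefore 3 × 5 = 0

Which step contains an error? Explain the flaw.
Step 4: Multiply both sides by m/(1-1): nm = 0 × m/(1-1)

Step 4 multiplies both sides by m/(1-1). However, 1-1 = 0, so this is multiplication by m/0, which is undefined. We cannot multiply by an undefined expression.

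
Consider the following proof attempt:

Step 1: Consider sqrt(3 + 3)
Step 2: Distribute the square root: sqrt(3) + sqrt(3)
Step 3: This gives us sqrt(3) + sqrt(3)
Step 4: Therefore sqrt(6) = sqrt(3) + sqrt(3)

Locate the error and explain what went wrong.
Step 2: Distribute the square root: sqrt(3) + sqrt(3)

Step 2 incorrectly 'distributes' the square root over addition. The square root function does not distribute: sqrt(a + b) ≠ sqrt(a) + sqrt(b). In fact, sqrt(3 + 3) = sqrt(6) ≈ 2.4495, while sqrt(3) + sqrt(3) ≈ 3.4641.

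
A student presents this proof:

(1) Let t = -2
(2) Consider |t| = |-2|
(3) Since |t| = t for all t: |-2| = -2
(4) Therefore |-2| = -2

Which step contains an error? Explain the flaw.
Step 3: Since |t| = t for all t: |-2| = -2

Step 3 incorrectly states that |t| = t for all t. The correct definition is |t| = t when t >= 0, and |t| = -t when t < 0. Since -2 < 0, we have |-2| = -(-2) = 2, not -2.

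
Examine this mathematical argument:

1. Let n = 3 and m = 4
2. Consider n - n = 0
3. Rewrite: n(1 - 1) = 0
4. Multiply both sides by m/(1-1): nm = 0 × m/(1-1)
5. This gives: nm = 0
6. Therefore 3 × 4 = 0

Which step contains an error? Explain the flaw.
Step 4: Multiply both sides by m/(1-1): nm = 0 × m/(1-1)

Step 4 multiplies both sides by m/(1-1). However, 1-1 = 0, so this is multiplication by m/0, which is undefined. We cannot multiply by an undefined expression.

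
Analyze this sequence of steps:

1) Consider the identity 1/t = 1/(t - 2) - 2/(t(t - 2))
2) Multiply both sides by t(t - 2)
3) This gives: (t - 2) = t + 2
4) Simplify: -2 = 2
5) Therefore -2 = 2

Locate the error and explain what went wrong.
Step 3: This gives: (t - 2) = t + 2

Step 3 makes a sign error when clearing denominators. Multiplying -2/(t(t - 2)) by t(t - 2) gives -2, not +2. The correct result is (t - 2) = t - 2, which is trivially true, not (t - 2) = t + 2. (Step 1 is a valid identity: 1/(t - 2) - 2/(t(t - 2)) = (t - 2)/(t(t - 2)) = 1/t.)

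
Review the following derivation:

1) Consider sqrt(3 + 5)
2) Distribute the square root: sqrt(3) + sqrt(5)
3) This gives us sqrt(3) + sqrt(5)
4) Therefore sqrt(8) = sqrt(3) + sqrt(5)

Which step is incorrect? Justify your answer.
Step 2: Distribute the square root: sqrt(3) + sqrt(5)

Step 2 incorrectly 'distributes' the square root over addition. The square root function does not distribute: sqrt(a + b) ≠ sqrt(a) + sqrt(b). In fact, sqrt(3 + 5) = sqrt(8) ≈ 2.8284, while sqrt(3) + sqrt(5) ≈ 3.9681.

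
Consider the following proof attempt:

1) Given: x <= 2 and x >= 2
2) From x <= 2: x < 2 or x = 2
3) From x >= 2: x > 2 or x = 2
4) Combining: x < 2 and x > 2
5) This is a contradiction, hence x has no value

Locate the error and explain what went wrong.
Step 4: Combining: x < 2 and x > 2

Step 4 incorrectly combines the conditions. From x <= 2 and x >= 2, the intersection is x = 2. The error treats the 'or' cases as 'and' requirements. The correct conclusion is that x = 2 is the unique solution, not that no solution exists.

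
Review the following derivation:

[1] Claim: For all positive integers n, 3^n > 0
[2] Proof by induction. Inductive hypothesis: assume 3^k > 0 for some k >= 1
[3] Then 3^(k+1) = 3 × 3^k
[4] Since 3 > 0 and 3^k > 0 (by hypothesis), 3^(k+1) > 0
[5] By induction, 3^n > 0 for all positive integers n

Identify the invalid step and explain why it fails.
Step 5: By induction, 3^n > 0 for all positive integers n

Step 5 concludes the proof by induction, but no base case was ever established. A valid induction proof requires: (1) a base case proving 3^1 > 0, and (2) an inductive step showing IF 3^k > 0 THEN 3^(k+1) > 0. Steps 2-4 correctly establish the inductive step, but without the base case the conclusion in step 5 does not follow.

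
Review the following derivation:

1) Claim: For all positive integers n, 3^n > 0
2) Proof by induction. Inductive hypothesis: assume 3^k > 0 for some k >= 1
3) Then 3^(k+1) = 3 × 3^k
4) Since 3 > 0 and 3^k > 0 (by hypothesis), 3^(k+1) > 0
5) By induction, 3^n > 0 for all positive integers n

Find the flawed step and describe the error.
Step 5: By induction, 3^n > 0 for all positive integers n

Step 5 concludes the proof by induction, but no base case was ever established. A valid induction proof requires: (1) a base case proving 3^1 > 0, and (2) an inductive step showing IF 3^k > 0 THEN 3^(k+1) > 0. Steps 2-4 correctly establish the inductive step, but without the base case the conclusion in step 5 does not follow.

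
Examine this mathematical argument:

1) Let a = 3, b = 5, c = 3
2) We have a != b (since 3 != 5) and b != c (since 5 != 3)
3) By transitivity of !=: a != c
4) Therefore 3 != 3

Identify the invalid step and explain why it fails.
Step 3: By transitivity of !=: a != c

Step 3 incorrectly applies transitivity to the '!=' relation. Transitivity states: if a R b and b R c, then a R c. However, '!=' is not transitive. Counterexample: 3 != 5 and 5 != 3, but 3 = 3 (both equal 3). Transitivity holds for relations like <, <=, =, but not for !=.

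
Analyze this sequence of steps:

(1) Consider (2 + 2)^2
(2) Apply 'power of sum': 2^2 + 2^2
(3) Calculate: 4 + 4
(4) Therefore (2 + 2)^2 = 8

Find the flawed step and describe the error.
Step 2: Apply 'power of sum': 2^2 + 2^2

Step 2 incorrectly applies a non-existent rule '(a+b)^n = a^n + b^n'. This is false in general. The correct expansion uses the binomial theorem. The actual value is (2 + 2)^2 = 4^2 = 16, not 8.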